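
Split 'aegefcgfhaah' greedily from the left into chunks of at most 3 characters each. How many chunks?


'aegefcgfhaah' has 12 characters.
Chunking with max size 3:
  Chunk 1: 'aeg' (positions 0-2)
  Chunk 2: 'efc' (positions 3-5)
  Chunk 3: 'gfh' (positions 6-8)
  Chunk 4: 'aah' (positions 9-11)
Total chunks: ceil(12 / 3) = 4

4


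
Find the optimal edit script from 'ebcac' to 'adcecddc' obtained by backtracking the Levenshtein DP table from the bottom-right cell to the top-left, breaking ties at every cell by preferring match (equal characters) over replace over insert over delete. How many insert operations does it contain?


Edit distance = 6. Backtracking from cell (5, 8) with preference match > replace > insert > delete,
then listing the resulting alignment 'ebcac' -> 'adcecddc' left to right:
  Step 1: insert 'a' [insertion #1]
  Step 2: insert 'd' [insertion #2]
  Step 3: insert 'c' [insertion #3]
  Step 4: keep 'e'
  Step 5: replace b->c
  Step 6: replace c->d
  Step 7: replace a->d
  Step 8: keep 'c'
Total insertions: 3

3


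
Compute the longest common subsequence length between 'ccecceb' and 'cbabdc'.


DP table for LCS of 'ccecceb' and 'cbabdc':
       c  b  a  b  d  c
    0  0  0  0  0  0  0
  c 0  1  1  1  1  1  1
  c 0  1  1  1  1  1  2
  e 0  1  1  1  1  1  2
  c 0  1  1  1  1  1  2
  c 0  1  1  1  1  1  2
  e 0  1  1  1  1  1  2
  b 0  1  2  2  2  2  2
LCS: 'cc'
LCS length = 2

2


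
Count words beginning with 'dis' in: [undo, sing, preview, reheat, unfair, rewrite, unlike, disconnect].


Checking each word for prefix 'dis':
  'undo' -> no (count: 0)
  'sing' -> no (count: 0)
  'preview' -> no (count: 0)
  'reheat' -> no (count: 0)
  'unfair' -> no (count: 0)
  'rewrite' -> no (count: 0)
  'unlike' -> no (count: 0)
  'disconnect' -> YES, starts with 'dis' (count: 1)
Total with prefix 'dis': 1

1


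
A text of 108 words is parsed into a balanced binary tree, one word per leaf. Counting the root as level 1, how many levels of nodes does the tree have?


In a balanced binary tree with n leaves the deepest leaf is ceil(log2(n)) edges below the root,
so counting node levels inclusive of root and leaves gives ceil(log2(n)) + 1 levels.
log2(108) = 6.7549
ceil(6.7549) = 7
levels = 7 + 1 = 8

8


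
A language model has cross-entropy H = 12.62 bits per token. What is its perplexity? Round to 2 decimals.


Perplexity formula: PP = 2^H
H = 12.62
PP = 2^12.62
Decompose: 2^12.62 = 2^12 * 2^0.62
2^12 = 4096, 2^0.62 ~ 1.5368752
PP ~ 4096 * 1.5368752 = 6295.0408192
Rounded to 2 decimals: 6295.04

6295.04


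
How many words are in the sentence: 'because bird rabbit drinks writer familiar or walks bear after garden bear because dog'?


Counting words by splitting on spaces:
  Word 1: 'because'
  Word 2: 'bird'
  Word 3: 'rabbit'
  Word 4: 'drinks'
  Word 5: 'writer'
  Word 6: 'familiar'
  Word 7: 'or'
  Word 8: 'walks'
  Word 9: 'bear'
  Word 10: 'after'
  Word 11: 'garden'
  Word 12: 'bear'
  Word 13: 'because'
  Word 14: 'dog'
Total words: 14

14


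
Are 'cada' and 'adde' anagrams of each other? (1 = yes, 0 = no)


Sort characters of 'cada': 'aacd'
Sort characters of 'adde': 'adde'
Sorted forms differ -> they are NOT anagrams
Result: 0

0


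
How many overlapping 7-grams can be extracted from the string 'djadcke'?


String 'djadcke' has length L = 7.
Number of overlapping n-grams = L - n + 1
Substituting: 7 - 7 + 1 = 1

1


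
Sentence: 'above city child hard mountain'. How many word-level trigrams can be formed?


Word trigrams from [5] words:
  Trigram 1: (above city child)
  Trigram 2: (city child hard)
  Trigram 3: (child hard mountain)
Total word trigrams: 5 - 2 = 3

3


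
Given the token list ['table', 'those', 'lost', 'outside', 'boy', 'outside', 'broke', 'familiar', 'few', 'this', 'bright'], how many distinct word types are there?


Listing all tokens and tracking unique types:
  Token 1: 'table' -> NEW (unique so far: 1)
  Token 2: 'those' -> NEW (unique so far: 2)
  Token 3: 'lost' -> NEW (unique so far: 3)
  Token 4: 'outside' -> NEW (unique so far: 4)
  Token 5: 'boy' -> NEW (unique so far: 5)
  Token 6: 'outside' -> duplicate (unique so far: 5)
  Token 7: 'broke' -> NEW (unique so far: 6)
  Token 8: 'familiar' -> NEW (unique so far: 7)
  Token 9: 'few' -> NEW (unique so far: 8)
  Token 10: 'this' -> NEW (unique so far: 9)
  Token 11: 'bright' -> NEW (unique so far: 10)
Unique types: ('boy', 'bright', 'broke', 'familiar', 'few', 'lost', 'outside', 'table', 'this', 'those')
Vocabulary size: 10

10


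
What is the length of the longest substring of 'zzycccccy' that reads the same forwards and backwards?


Scanning 'zzycccccy' for palindromic substrings.
Substring at positions 2-8: 'ycccccy'.
Check: reverse('ycccccy') = 'ycccccy' -> palindrome confirmed.
Neighbouring characters ('z' / '-') break symmetry, so it cannot extend further.
No longer palindromic substring exists; longest length = 7

7


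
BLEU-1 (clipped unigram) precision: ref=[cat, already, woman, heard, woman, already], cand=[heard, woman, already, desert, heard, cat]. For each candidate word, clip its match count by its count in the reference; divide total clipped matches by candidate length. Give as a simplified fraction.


Reference word counts: {'already': 2, 'cat': 1, 'heard': 1, 'woman': 2}
Checking each candidate word (with clipping):
  'heard' -> in reference (ref count 1, used 1/1) -> match (matches: 1)
  'woman' -> in reference (ref count 2, used 1/2) -> match (matches: 2)
  'already' -> in reference (ref count 2, used 1/2) -> match (matches: 3)
  'desert' -> not in reference -> no match (matches: 3)
  'heard' -> ref count 1 already used up (1/1) -> clipped, no match (matches: 3)
  'cat' -> in reference (ref count 1, used 1/1) -> match (matches: 4)
Clipped matches: 4, Candidate length: 6
Precision = 4/6 = 2/3

2/3


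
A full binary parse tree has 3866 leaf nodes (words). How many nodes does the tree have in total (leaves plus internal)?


Leaf nodes (terminals): 3866
Internal nodes = n - 1 = 3866 - 1 = 3865
Total = leaves + internal = 3866 + 3865 = 7731

7731


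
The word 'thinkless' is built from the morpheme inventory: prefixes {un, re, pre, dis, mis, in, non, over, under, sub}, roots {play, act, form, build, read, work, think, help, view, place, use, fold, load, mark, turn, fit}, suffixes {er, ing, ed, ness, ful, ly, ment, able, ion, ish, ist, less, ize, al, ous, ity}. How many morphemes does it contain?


Segmenting 'thinkless' against the inventory:
  'think' -> root (morpheme 1)
  'less' -> suffix (morpheme 2)
Total morphemes: 2

2


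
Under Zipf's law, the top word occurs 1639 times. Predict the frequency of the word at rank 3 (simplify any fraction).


Zipf's law: freq(rank) = f1 / rank
f1 = 1639, rank = 3
freq = 1639 / 3
GCD(1639, 3) = 1
Simplified: 1639/3

1639/3


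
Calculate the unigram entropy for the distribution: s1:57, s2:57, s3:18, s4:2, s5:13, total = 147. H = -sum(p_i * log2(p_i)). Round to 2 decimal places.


Computing entropy H = -sum(p_i * log2(p_i)):
  s1: p = 57/147 = 0.3878, -p*log2(p) = 0.5300
  s2: p = 57/147 = 0.3878, -p*log2(p) = 0.5300
  s3: p = 18/147 = 0.1224, -p*log2(p) = 0.3710
  s4: p = 2/147 = 0.0136, -p*log2(p) = 0.0843
  s5: p = 13/147 = 0.0884, -p*log2(p) = 0.3095
H = sum of terms = 1.8248
Rounded to 2 decimals: 1.82

1.82


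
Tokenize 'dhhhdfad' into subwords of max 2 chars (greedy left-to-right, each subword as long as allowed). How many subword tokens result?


'dhhhdfad' has 8 characters.
Chunking with max size 2:
  Chunk 1: 'dh' (positions 0-1)
  Chunk 2: 'hh' (positions 2-3)
  Chunk 3: 'df' (positions 4-5)
  Chunk 4: 'ad' (positions 6-7)
Total chunks: ceil(8 / 2) = 4

4


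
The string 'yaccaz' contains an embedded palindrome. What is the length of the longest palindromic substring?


Scanning 'yaccaz' for palindromic substrings.
Substring at positions 1-4: 'acca'.
Check: reverse('acca') = 'acca' -> palindrome confirmed.
Neighbouring characters ('y' / 'z') break symmetry, so it cannot extend further.
No longer palindromic substring exists; longest length = 4

4


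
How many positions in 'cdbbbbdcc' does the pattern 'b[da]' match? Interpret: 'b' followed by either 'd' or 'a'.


Pattern: b[da] means 'b' followed by either 'd' or 'a'.
Scanning 'cdbbbbdcc' position-by-position:
  Pos 0: window 'cd' -> no
  Pos 1: window 'db' -> no
  Pos 2: window 'bb' -> no
  Pos 3: window 'bb' -> no
  Pos 4: window 'bb' -> no
  Pos 5: window 'bd' -> MATCH
  Pos 6: window 'dc' -> no
  Pos 7: window 'cc' -> no
  Pos 8: window 'c' -> no
Total matches: 1

1


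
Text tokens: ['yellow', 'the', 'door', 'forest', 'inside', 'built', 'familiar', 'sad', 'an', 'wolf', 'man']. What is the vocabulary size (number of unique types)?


Listing all tokens and tracking unique types:
  Token 1: 'yellow' -> NEW (unique so far: 1)
  Token 2: 'the' -> NEW (unique so far: 2)
  Token 3: 'door' -> NEW (unique so far: 3)
  Token 4: 'forest' -> NEW (unique so far: 4)
  Token 5: 'inside' -> NEW (unique so far: 5)
  Token 6: 'built' -> NEW (unique so far: 6)
  Token 7: 'familiar' -> NEW (unique so far: 7)
  Token 8: 'sad' -> NEW (unique so far: 8)
  Token 9: 'an' -> NEW (unique so far: 9)
  Token 10: 'wolf' -> NEW (unique so far: 10)
  Token 11: 'man' -> NEW (unique so far: 11)
Unique types: ('an', 'built', 'door', 'familiar', 'forest', 'inside', 'man', 'sad', 'the', 'wolf', 'yellow')
Vocabulary size: 11

11


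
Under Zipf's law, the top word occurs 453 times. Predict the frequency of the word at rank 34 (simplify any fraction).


Zipf's law: freq(rank) = f1 / rank
f1 = 453, rank = 34
freq = 453 / 34
GCD(453, 34) = 1
Simplified: 453/34

453/34


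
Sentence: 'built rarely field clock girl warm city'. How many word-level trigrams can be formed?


Word trigrams from [7] words:
  Trigram 1: (built rarely field)
  Trigram 2: (rarely field clock)
  Trigram 3: (field clock girl)
  Trigram 4: (clock girl warm)
  Trigram 5: (girl warm city)
Total word trigrams: 7 - 2 = 5

5


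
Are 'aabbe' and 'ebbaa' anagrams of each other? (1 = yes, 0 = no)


Sort characters of 'aabbe': 'aabbe'
Sort characters of 'ebbaa': 'aabbe'
Sorted forms match -> they ARE anagrams
Result: 1

1


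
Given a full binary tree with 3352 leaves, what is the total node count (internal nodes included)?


Leaf nodes (terminals): 3352
Internal nodes = n - 1 = 3352 - 1 = 3351
Total = leaves + internal = 3352 + 3351 = 6703

6703


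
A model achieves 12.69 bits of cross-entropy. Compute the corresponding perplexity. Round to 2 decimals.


Perplexity formula: PP = 2^H
H = 12.69
PP = 2^12.69
Decompose: 2^12.69 = 2^12 * 2^0.69
2^12 = 4096, 2^0.69 ~ 1.6132835
PP ~ 4096 * 1.6132835 = 6608.0092160
Rounded to 2 decimals: 6608.01

6608.01


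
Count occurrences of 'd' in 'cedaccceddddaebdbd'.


Scanning 'cedaccceddddaebdbd' for 'd':
  Position 2: 'd' -> MATCH (count: 1)
  Position 8: 'd' -> MATCH (count: 2)
  Position 9: 'd' -> MATCH (count: 3)
  Position 10: 'd' -> MATCH (count: 4)
  Position 11: 'd' -> MATCH (count: 5)
  Position 15: 'd' -> MATCH (count: 6)
  Position 17: 'd' -> MATCH (count: 7)
Total occurrences of 'd': 7

7


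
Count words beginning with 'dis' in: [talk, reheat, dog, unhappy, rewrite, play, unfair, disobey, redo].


Checking each word for prefix 'dis':
  'talk' -> no (count: 0)
  'reheat' -> no (count: 0)
  'dog' -> no (count: 0)
  'unhappy' -> no (count: 0)
  'rewrite' -> no (count: 0)
  'play' -> no (count: 0)
  'unfair' -> no (count: 0)
  'disobey' -> YES, starts with 'dis' (count: 1)
  'redo' -> no (count: 1)
Total with prefix 'dis': 1

1


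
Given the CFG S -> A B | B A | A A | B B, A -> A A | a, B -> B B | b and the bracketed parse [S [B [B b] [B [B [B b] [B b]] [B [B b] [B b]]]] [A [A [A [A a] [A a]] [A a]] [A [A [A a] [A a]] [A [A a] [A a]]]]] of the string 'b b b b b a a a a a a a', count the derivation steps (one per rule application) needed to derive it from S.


Every bracketed nonterminal node [X ...] in the tree is produced by exactly one rule application.
Reading the tree off as a leftmost derivation:
  Step 1: S  =>  B A   (applied S -> B A)
  Step 2: B A  =>  B B A   (applied B -> B B)
  Step 3: B B A  =>  b B A   (applied B -> b)
  Step 4: b B A  =>  b B B A   (applied B -> B B)
  Step 5: b B B A  =>  b B B B A   (applied B -> B B)
  Step 6: b B B B A  =>  b b B B A   (applied B -> b)
  Step 7: b b B B A  =>  b b b B A   (applied B -> b)
  Step 8: b b b B A  =>  b b b B B A   (applied B -> B B)
  Step 9: b b b B B A  =>  b b b b B A   (applied B -> b)
  Step 10: b b b b B A  =>  b b b b b A   (applied B -> b)
  Step 11: b b b b b A  =>  b b b b b A A   (applied A -> A A)
  Step 12: b b b b b A A  =>  b b b b b A A A   (applied A -> A A)
  Step 13: b b b b b A A A  =>  b b b b b A A A A   (applied A -> A A)
  Step 14: b b b b b A A A A  =>  b b b b b a A A A   (applied A -> a)
  Step 15: b b b b b a A A A  =>  b b b b b a a A A   (applied A -> a)
  Step 16: b b b b b a a A A  =>  b b b b b a a a A   (applied A -> a)
  Step 17: b b b b b a a a A  =>  b b b b b a a a A A   (applied A -> A A)
  Step 18: b b b b b a a a A A  =>  b b b b b a a a A A A   (applied A -> A A)
  Step 19: b b b b b a a a A A A  =>  b b b b b a a a a A A   (applied A -> a)
  Step 20: b b b b b a a a a A A  =>  b b b b b a a a a a A   (applied A -> a)
  Step 21: b b b b b a a a a a A  =>  b b b b b a a a a a A A   (applied A -> A A)
  Step 22: b b b b b a a a a a A A  =>  b b b b b a a a a a a A   (applied A -> a)
  Step 23: b b b b b a a a a a a A  =>  b b b b b a a a a a a a   (applied A -> a)
Final yield: b b b b b a a a a a a a
Total rewrite steps: 23

23


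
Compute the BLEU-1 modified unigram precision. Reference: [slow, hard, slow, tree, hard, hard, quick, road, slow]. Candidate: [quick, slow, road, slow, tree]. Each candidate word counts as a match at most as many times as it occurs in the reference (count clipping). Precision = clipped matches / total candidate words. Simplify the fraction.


Reference word counts: {'hard': 3, 'quick': 1, 'road': 1, 'slow': 3, 'tree': 1}
Checking each candidate word (with clipping):
  'quick' -> in reference (ref count 1, used 1/1) -> match (matches: 1)
  'slow' -> in reference (ref count 3, used 1/3) -> match (matches: 2)
  'road' -> in reference (ref count 1, used 1/1) -> match (matches: 3)
  'slow' -> in reference (ref count 3, used 2/3) -> match (matches: 4)
  'tree' -> in reference (ref count 1, used 1/1) -> match (matches: 5)
Clipped matches: 5, Candidate length: 5
Precision = 5/5 = 1

1


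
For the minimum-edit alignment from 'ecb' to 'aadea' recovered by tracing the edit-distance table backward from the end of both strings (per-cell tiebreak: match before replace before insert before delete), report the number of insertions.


Edit distance = 5. Backtracking from cell (3, 5) with preference match > replace > insert > delete,
then listing the resulting alignment 'ecb' -> 'aadea' left to right:
  Step 1: insert 'a' [insertion #1]
  Step 2: insert 'a' [insertion #2]
  Step 3: replace e->d
  Step 4: replace c->e
  Step 5: replace b->a
Total insertions: 2

2


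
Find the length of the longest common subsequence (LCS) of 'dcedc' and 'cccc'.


DP table for LCS of 'dcedc' and 'cccc':
       c  c  c  c
    0  0  0  0  0
  d 0  0  0  0  0
  c 0  1  1  1  1
  e 0  1  1  1  1
  d 0  1  1  1  1
  c 0  1  2  2  2
LCS: 'cc'
LCS length = 2

2


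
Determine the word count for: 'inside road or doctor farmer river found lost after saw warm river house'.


Counting words by splitting on spaces:
  Word 1: 'inside'
  Word 2: 'road'
  Word 3: 'or'
  Word 4: 'doctor'
  Word 5: 'farmer'
  Word 6: 'river'
  Word 7: 'found'
  Word 8: 'lost'
  Word 9: 'after'
  Word 10: 'saw'
  Word 11: 'warm'
  Word 12: 'river'
  Word 13: 'house'
Total words: 13

13


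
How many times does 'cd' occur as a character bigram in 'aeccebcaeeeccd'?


Scanning 'aeccebcaeeeccd' for bigram 'cd':
  Position 0: 'ae' -> no
  Position 1: 'ec' -> no
  Position 2: 'cc' -> no
  Position 3: 'ce' -> no
  Position 4: 'eb' -> no
  Position 5: 'bc' -> no
  Position 6: 'ca' -> no
  Position 7: 'ae' -> no
  Position 8: 'ee' -> no
  Position 9: 'ee' -> no
  Position 10: 'ec' -> no
  Position 11: 'cc' -> no
  Position 12: 'cd' -> MATCH
Total matches: 1

1


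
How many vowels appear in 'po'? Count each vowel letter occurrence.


Scanning each character of 'po':
  Position 1: 'p' -> consonant (running count: 0)
  Position 2: 'o' -> vowel (running count: 1)
Total vowels: 1

1


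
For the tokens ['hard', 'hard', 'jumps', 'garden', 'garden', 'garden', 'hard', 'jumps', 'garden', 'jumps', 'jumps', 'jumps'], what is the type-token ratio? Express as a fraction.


Tokens: 12
Unique types: ('garden', 'hard', 'jumps') = 3
TTR = 3/12
Simplify: divide both by 3 -> 1/4
TTR = 1/4

1/4


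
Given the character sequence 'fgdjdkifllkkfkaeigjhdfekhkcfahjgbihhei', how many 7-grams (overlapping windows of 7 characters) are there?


String 'fgdjdkifllkkfkaeigjhdfekhkcfahjgbihhei' has length L = 38.
Number of overlapping n-grams = L - n + 1
Substituting: 38 - 7 + 1 = 32

32


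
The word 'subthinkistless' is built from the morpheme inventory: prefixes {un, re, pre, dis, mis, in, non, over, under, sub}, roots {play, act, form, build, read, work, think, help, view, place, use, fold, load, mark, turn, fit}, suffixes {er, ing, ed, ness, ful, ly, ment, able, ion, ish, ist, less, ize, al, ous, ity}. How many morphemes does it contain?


Segmenting 'subthinkistless' against the inventory:
  'sub' -> prefix (morpheme 1)
  'think' -> root (morpheme 2)
  'ist' -> suffix (morpheme 3)
  'less' -> suffix (morpheme 4)
Total morphemes: 4

4


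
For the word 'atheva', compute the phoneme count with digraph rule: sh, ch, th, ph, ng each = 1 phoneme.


Parsing 'atheva' greedily, digraphs first:
  'a' -> vowel phoneme (phonemes so far: 1)
  'th' -> digraph (1 consonant phoneme) (phonemes so far: 2)
  'e' -> vowel phoneme (phonemes so far: 3)
  'v' -> consonant phoneme (phonemes so far: 4)
  'a' -> vowel phoneme (phonemes so far: 5)
Total phonemes: 5

5


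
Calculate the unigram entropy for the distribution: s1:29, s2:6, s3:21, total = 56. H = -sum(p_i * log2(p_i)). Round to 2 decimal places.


Computing entropy H = -sum(p_i * log2(p_i)):
  s1: p = 29/56 = 0.5179, -p*log2(p) = 0.4916
  s2: p = 6/56 = 0.1071, -p*log2(p) = 0.3453
  s3: p = 21/56 = 0.3750, -p*log2(p) = 0.5306
H = sum of terms = 1.3675
Rounded to 2 decimals: 1.37

1.37


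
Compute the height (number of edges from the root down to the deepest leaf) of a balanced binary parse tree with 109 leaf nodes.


In a balanced binary tree with n leaves the deepest leaf is ceil(log2(n)) edges below the root.
log2(109) = 6.7682
ceil(6.7682) = 7
height (edges) = 7

7


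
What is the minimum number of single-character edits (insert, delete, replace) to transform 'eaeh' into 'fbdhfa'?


Building DP table for s1='eaeh' (len 4) and s2='fbdhfa' (len 6):
       f  b  d  h  f  a
    0  1  2  3  4  5  6
  e 1  1  2  3  4  5  6
  a 2  2  2  3  4  5  5
  e 3  3  3  3  4  5  6
  h 4  4  4  4  3  4  5
Edit distance = dp[4][6] = 5

5


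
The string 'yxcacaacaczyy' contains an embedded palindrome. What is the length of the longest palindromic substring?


Scanning 'yxcacaacaczyy' for palindromic substrings.
Substring at positions 2-9: 'cacaacac'.
Check: reverse('cacaacac') = 'cacaacac' -> palindrome confirmed.
Neighbouring characters ('x' / 'z') break symmetry, so it cannot extend further.
No longer palindromic substring exists; longest length = 8

8


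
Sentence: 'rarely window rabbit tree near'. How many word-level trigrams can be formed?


Word trigrams from [5] words:
  Trigram 1: (rarely window rabbit)
  Trigram 2: (window rabbit tree)
  Trigram 3: (rabbit tree near)
Total word trigrams: 5 - 2 = 3

3


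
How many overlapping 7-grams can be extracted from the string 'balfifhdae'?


String 'balfifhdae' has length L = 10.
Number of overlapping n-grams = L - n + 1
Substituting: 10 - 7 + 1 = 4

4


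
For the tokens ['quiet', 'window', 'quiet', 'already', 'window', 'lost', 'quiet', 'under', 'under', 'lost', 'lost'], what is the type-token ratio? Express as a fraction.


Tokens: 11
Unique types: ('already', 'lost', 'quiet', 'under', 'window') = 5
TTR = 5/11
Already in lowest terms.

5/11


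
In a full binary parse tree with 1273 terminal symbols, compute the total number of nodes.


Leaf nodes (terminals): 1273
Internal nodes = n - 1 = 1273 - 1 = 1272
Total = leaves + internal = 1273 + 1272 = 2545

2545


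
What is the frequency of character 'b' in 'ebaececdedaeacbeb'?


Scanning 'ebaececdedaeacbeb' for 'b':
  Position 1: 'b' -> MATCH (count: 1)
  Position 14: 'b' -> MATCH (count: 2)
  Position 16: 'b' -> MATCH (count: 3)
Total occurrences of 'b': 3

3


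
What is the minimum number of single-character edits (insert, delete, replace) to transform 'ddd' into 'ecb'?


Building DP table for s1='ddd' (len 3) and s2='ecb' (len 3):
       e  c  b
    0  1  2  3
  d 1  1  2  3
  d 2  2  2  3
  d 3  3  3  3
Edit distance = dp[3][3] = 3

3


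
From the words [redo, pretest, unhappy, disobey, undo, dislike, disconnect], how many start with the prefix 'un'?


Checking each word for prefix 'un':
  'redo' -> no (count: 0)
  'pretest' -> no (count: 0)
  'unhappy' -> YES, starts with 'un' (count: 1)
  'disobey' -> no (count: 1)
  'undo' -> YES, starts with 'un' (count: 2)
  'dislike' -> no (count: 2)
  'disconnect' -> no (count: 2)
Total with prefix 'un': 2

2


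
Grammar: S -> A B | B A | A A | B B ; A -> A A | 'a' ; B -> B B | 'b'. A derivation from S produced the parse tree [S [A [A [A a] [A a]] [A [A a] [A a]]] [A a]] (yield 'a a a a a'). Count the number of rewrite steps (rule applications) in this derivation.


Every bracketed nonterminal node [X ...] in the tree is produced by exactly one rule application.
Reading the tree off as a leftmost derivation:
  Step 1: S  =>  A A   (applied S -> A A)
  Step 2: A A  =>  A A A   (applied A -> A A)
  Step 3: A A A  =>  A A A A   (applied A -> A A)
  Step 4: A A A A  =>  a A A A   (applied A -> a)
  Step 5: a A A A  =>  a a A A   (applied A -> a)
  Step 6: a a A A  =>  a a A A A   (applied A -> A A)
  Step 7: a a A A A  =>  a a a A A   (applied A -> a)
  Step 8: a a a A A  =>  a a a a A   (applied A -> a)
  Step 9: a a a a A  =>  a a a a a   (applied A -> a)
Final yield: a a a a a
Total rewrite steps: 9

9


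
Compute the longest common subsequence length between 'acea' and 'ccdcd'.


DP table for LCS of 'acea' and 'ccdcd':
       c  c  d  c  d
    0  0  0  0  0  0
  a 0  0  0  0  0  0
  c 0  1  1  1  1  1
  e 0  1  1  1  1  1
  a 0  1  1  1  1  1
LCS: 'c'
LCS length = 1

1


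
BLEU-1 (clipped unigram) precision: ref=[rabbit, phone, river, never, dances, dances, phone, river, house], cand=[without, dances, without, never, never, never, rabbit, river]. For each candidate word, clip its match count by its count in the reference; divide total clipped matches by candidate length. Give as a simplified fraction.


Reference word counts: {'dances': 2, 'house': 1, 'never': 1, 'phone': 2, 'rabbit': 1, 'river': 2}
Checking each candidate word (with clipping):
  'without' -> not in reference -> no match (matches: 0)
  'dances' -> in reference (ref count 2, used 1/2) -> match (matches: 1)
  'without' -> not in reference -> no match (matches: 1)
  'never' -> in reference (ref count 1, used 1/1) -> match (matches: 2)
  'never' -> ref count 1 already used up (1/1) -> clipped, no match (matches: 2)
  'never' -> ref count 1 already used up (1/1) -> clipped, no match (matches: 2)
  'rabbit' -> in reference (ref count 1, used 1/1) -> match (matches: 3)
  'river' -> in reference (ref count 2, used 1/2) -> match (matches: 4)
Clipped matches: 4, Candidate length: 8
Precision = 4/8 = 1/2

1/2


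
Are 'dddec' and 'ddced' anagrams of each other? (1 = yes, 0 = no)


Sort characters of 'dddec': 'cddde'
Sort characters of 'ddced': 'cddde'
Sorted forms match -> they ARE anagrams
Result: 1

1


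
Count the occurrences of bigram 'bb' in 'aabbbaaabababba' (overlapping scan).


Scanning 'aabbbaaabababba' for bigram 'bb':
  Position 0: 'aa' -> no
  Position 1: 'ab' -> no
  Position 2: 'bb' -> MATCH
  Position 3: 'bb' -> MATCH
  Position 4: 'ba' -> no
  Position 5: 'aa' -> no
  Position 6: 'aa' -> no
  Position 7: 'ab' -> no
  Position 8: 'ba' -> no
  Position 9: 'ab' -> no
  Position 10: 'ba' -> no
  Position 11: 'ab' -> no
  Position 12: 'bb' -> MATCH
  Position 13: 'ba' -> no
Total matches: 3

3


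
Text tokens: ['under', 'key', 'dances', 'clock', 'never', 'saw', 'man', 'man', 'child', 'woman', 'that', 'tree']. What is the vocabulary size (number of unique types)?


Listing all tokens and tracking unique types:
  Token 1: 'under' -> NEW (unique so far: 1)
  Token 2: 'key' -> NEW (unique so far: 2)
  Token 3: 'dances' -> NEW (unique so far: 3)
  Token 4: 'clock' -> NEW (unique so far: 4)
  Token 5: 'never' -> NEW (unique so far: 5)
  Token 6: 'saw' -> NEW (unique so far: 6)
  Token 7: 'man' -> NEW (unique so far: 7)
  Token 8: 'man' -> duplicate (unique so far: 7)
  Token 9: 'child' -> NEW (unique so far: 8)
  Token 10: 'woman' -> NEW (unique so far: 9)
  Token 11: 'that' -> NEW (unique so far: 10)
  Token 12: 'tree' -> NEW (unique so far: 11)
Unique types: ('child', 'clock', 'dances', 'key', 'man', 'never', 'saw', 'that', 'tree', 'under', 'woman')
Vocabulary size: 11

11


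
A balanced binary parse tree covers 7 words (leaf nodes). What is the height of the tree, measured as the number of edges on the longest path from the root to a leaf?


In a balanced binary tree with n leaves the deepest leaf is ceil(log2(n)) edges below the root.
log2(7) = 2.8074
ceil(2.8074) = 3
height (edges) = 3

3


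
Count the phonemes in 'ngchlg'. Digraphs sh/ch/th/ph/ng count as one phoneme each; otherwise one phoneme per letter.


Parsing 'ngchlg' greedily, digraphs first:
  'ng' -> digraph (1 consonant phoneme) (phonemes so far: 1)
  'ch' -> digraph (1 consonant phoneme) (phonemes so far: 2)
  'l' -> consonant phoneme (phonemes so far: 3)
  'g' -> consonant phoneme (phonemes so far: 4)
Total phonemes: 4

4


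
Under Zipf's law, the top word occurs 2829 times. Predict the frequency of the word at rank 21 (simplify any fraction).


Zipf's law: freq(rank) = f1 / rank
f1 = 2829, rank = 21
freq = 2829 / 21
GCD(2829, 21) = 3
Simplified: 943/7

943/7


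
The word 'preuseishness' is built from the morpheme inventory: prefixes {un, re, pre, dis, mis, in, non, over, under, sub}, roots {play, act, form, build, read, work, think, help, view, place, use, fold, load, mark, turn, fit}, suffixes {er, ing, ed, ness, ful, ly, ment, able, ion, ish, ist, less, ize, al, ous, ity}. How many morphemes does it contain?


Segmenting 'preuseishness' against the inventory:
  'pre' -> prefix (morpheme 1)
  'use' -> root (morpheme 2)
  'ish' -> suffix (morpheme 3)
  'ness' -> suffix (morpheme 4)
Total morphemes: 4

4


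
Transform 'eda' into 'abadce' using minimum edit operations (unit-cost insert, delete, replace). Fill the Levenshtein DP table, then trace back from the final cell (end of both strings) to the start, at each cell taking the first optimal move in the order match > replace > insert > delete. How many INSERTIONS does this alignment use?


Edit distance = 5. Backtracking from cell (3, 6) with preference match > replace > insert > delete,
then listing the resulting alignment 'eda' -> 'abadce' left to right:
  Step 1: insert 'a' [insertion #1]
  Step 2: insert 'b' [insertion #2]
  Step 3: replace e->a
  Step 4: keep 'd'
  Step 5: insert 'c' [insertion #3]
  Step 6: replace a->e
Total insertions: 3

3


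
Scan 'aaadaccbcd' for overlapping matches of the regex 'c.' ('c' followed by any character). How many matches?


Pattern: c. means 'c' followed by any character.
Scanning 'aaadaccbcd' position-by-position:
  Pos 0: window 'aa' -> no
  Pos 1: window 'aa' -> no
  Pos 2: window 'ad' -> no
  Pos 3: window 'da' -> no
  Pos 4: window 'ac' -> no
  Pos 5: window 'cc' -> MATCH
  Pos 6: window 'cb' -> MATCH
  Pos 7: window 'bc' -> no
  Pos 8: window 'cd' -> MATCH
  Pos 9: window 'd' -> no
Total matches: 3

3


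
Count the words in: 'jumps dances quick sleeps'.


Counting words by splitting on spaces:
  Word 1: 'jumps'
  Word 2: 'dances'
  Word 3: 'quick'
  Word 4: 'sleeps'
Total words: 4

4


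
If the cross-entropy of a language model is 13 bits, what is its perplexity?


Perplexity formula: PP = 2^H
H = 13
PP = 2^13
PP = 2^13 = 8192

8192


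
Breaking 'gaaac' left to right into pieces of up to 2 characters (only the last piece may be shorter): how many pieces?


'gaaac' has 5 characters.
Chunking with max size 2:
  Chunk 1: 'ga' (positions 0-1)
  Chunk 2: 'aa' (positions 2-3)
  Chunk 3: 'c' (positions 4-4)
Total chunks: ceil(5 / 2) = 3

3


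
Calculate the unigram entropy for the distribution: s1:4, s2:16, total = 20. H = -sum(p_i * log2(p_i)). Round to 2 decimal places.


Computing entropy H = -sum(p_i * log2(p_i)):
  s1: p = 4/20 = 0.2000, -p*log2(p) = 0.4644
  s2: p = 16/20 = 0.8000, -p*log2(p) = 0.2575
H = sum of terms = 0.7219
Rounded to 2 decimals: 0.72

0.72


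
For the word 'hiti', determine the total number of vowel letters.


Scanning each character of 'hiti':
  Position 1: 'h' -> consonant (running count: 0)
  Position 2: 'i' -> vowel (running count: 1)
  Position 3: 't' -> consonant (running count: 1)
  Position 4: 'i' -> vowel (running count: 2)
Total vowels: 2

2


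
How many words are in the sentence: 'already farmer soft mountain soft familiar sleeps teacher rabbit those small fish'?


Counting words by splitting on spaces:
  Word 1: 'already'
  Word 2: 'farmer'
  Word 3: 'soft'
  Word 4: 'mountain'
  Word 5: 'soft'
  Word 6: 'familiar'
  Word 7: 'sleeps'
  Word 8: 'teacher'
  Word 9: 'rabbit'
  Word 10: 'those'
  Word 11: 'small'
  Word 12: 'fish'
Total words: 12

12


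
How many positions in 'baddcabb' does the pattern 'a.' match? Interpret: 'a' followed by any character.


Pattern: a. means 'a' followed by any character.
Scanning 'baddcabb' position-by-position:
  Pos 0: window 'ba' -> no
  Pos 1: window 'ad' -> MATCH
  Pos 2: window 'dd' -> no
  Pos 3: window 'dc' -> no
  Pos 4: window 'ca' -> no
  Pos 5: window 'ab' -> MATCH
  Pos 6: window 'bb' -> no
  Pos 7: window 'b' -> no
Total matches: 2

2


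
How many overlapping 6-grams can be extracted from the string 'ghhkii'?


String 'ghhkii' has length L = 6.
Number of overlapping n-grams = L - n + 1
Substituting: 6 - 6 + 1 = 1

1


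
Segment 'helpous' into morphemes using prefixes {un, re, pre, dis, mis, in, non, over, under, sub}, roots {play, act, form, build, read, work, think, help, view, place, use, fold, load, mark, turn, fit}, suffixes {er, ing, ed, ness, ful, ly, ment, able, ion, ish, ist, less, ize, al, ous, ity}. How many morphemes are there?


Segmenting 'helpous' against the inventory:
  'help' -> root (morpheme 1)
  'ous' -> suffix (morpheme 2)
Total morphemes: 2

2


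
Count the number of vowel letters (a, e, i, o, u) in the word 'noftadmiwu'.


Scanning each character of 'noftadmiwu':
  Position 1: 'n' -> consonant (running count: 0)
  Position 2: 'o' -> vowel (running count: 1)
  Position 3: 'f' -> consonant (running count: 1)
  Position 4: 't' -> consonant (running count: 1)
  Position 5: 'a' -> vowel (running count: 2)
  Position 6: 'd' -> consonant (running count: 2)
  Position 7: 'm' -> consonant (running count: 2)
  Position 8: 'i' -> vowel (running count: 3)
  Position 9: 'w' -> consonant (running count: 3)
  Position 10: 'u' -> vowel (running count: 4)
Total vowels: 4

4


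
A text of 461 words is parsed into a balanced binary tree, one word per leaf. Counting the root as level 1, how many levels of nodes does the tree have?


In a balanced binary tree with n leaves the deepest leaf is ceil(log2(n)) edges below the root,
so counting node levels inclusive of root and leaves gives ceil(log2(n)) + 1 levels.
log2(461) = 8.8486
ceil(8.8486) = 9
levels = 9 + 1 = 10

10


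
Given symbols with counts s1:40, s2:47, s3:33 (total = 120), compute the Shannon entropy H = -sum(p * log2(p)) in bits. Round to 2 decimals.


Computing entropy H = -sum(p_i * log2(p_i)):
  s1: p = 40/120 = 0.3333, -p*log2(p) = 0.5283
  s2: p = 47/120 = 0.3917, -p*log2(p) = 0.5297
  s3: p = 33/120 = 0.2750, -p*log2(p) = 0.5122
H = sum of terms = 1.5702
Rounded to 2 decimals: 1.57

1.57


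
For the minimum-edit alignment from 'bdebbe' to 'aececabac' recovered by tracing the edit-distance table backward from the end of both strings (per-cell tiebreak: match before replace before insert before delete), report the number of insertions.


Edit distance = 7. Backtracking from cell (6, 9) with preference match > replace > insert > delete,
then listing the resulting alignment 'bdebbe' -> 'aececabac' left to right:
  Step 1: insert 'a' [insertion #1]
  Step 2: replace b->e
  Step 3: replace d->c
  Step 4: keep 'e'
  Step 5: insert 'c' [insertion #2]
  Step 6: insert 'a' [insertion #3]
  Step 7: keep 'b'
  Step 8: replace b->a
  Step 9: replace e->c
Total insertions: 3

3


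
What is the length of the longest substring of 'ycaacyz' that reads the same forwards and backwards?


Scanning 'ycaacyz' for palindromic substrings.
Substring at positions 0-5: 'ycaacy'.
Check: reverse('ycaacy') = 'ycaacy' -> palindrome confirmed.
Neighbouring characters ('-' / 'z') break symmetry, so it cannot extend further.
No longer palindromic substring exists; longest length = 6

6


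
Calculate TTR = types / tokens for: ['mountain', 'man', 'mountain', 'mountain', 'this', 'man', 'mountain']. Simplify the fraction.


Tokens: 7
Unique types: ('man', 'mountain', 'this') = 3
TTR = 3/7
Already in lowest terms.

3/7


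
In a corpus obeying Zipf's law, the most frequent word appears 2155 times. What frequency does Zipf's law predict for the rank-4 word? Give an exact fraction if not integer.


Zipf's law: freq(rank) = f1 / rank
f1 = 2155, rank = 4
freq = 2155 / 4
GCD(2155, 4) = 1
Simplified: 2155/4

2155/4


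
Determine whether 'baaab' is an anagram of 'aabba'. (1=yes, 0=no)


Sort characters of 'baaab': 'aaabb'
Sort characters of 'aabba': 'aaabb'
Sorted forms match -> they ARE anagrams
Result: 1

1


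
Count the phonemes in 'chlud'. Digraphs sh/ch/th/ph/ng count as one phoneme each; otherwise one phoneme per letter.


Parsing 'chlud' greedily, digraphs first:
  'ch' -> digraph (1 consonant phoneme) (phonemes so far: 1)
  'l' -> consonant phoneme (phonemes so far: 2)
  'u' -> vowel phoneme (phonemes so far: 3)
  'd' -> consonant phoneme (phonemes so far: 4)
Total phonemes: 4

4


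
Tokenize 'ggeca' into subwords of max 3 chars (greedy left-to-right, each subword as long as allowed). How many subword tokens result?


'ggeca' has 5 characters.
Chunking with max size 3:
  Chunk 1: 'gge' (positions 0-2)
  Chunk 2: 'ca' (positions 3-4)
Total chunks: ceil(5 / 3) = 2

2


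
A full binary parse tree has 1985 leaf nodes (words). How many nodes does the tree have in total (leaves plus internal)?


Leaf nodes (terminals): 1985
Internal nodes = n - 1 = 1985 - 1 = 1984
Total = leaves + internal = 1985 + 1984 = 3969

3969


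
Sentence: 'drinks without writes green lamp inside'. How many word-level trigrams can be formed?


Word trigrams from [6] words:
  Trigram 1: (drinks without writes)
  Trigram 2: (without writes green)
  Trigram 3: (writes green lamp)
  Trigram 4: (green lamp inside)
Total word trigrams: 6 - 2 = 4

4


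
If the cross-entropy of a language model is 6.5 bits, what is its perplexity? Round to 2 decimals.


Perplexity formula: PP = 2^H
H = 6.5
PP = 2^6.5
Decompose: 2^6.5 = 2^6 * 2^0.5 = 2^6 * sqrt(2)
2^6 = 64, sqrt(2) ~ 1.4142136
PP ~ 64 * 1.4142136 = 90.5096704
Rounded to 2 decimals: 90.51

90.51


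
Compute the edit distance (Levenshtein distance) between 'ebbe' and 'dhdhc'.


Building DP table for s1='ebbe' (len 4) and s2='dhdhc' (len 5):
       d  h  d  h  c
    0  1  2  3  4  5
  e 1  1  2  3  4  5
  b 2  2  2  3  4  5
  b 3  3  3  3  4  5
  e 4  4  4  4  4  5
Edit distance = dp[4][5] = 5

5


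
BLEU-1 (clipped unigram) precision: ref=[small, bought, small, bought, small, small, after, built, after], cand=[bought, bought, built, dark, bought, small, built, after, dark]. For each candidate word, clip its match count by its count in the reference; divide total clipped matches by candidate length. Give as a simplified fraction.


Reference word counts: {'after': 2, 'bought': 2, 'built': 1, 'small': 4}
Checking each candidate word (with clipping):
  'bought' -> in reference (ref count 2, used 1/2) -> match (matches: 1)
  'bought' -> in reference (ref count 2, used 2/2) -> match (matches: 2)
  'built' -> in reference (ref count 1, used 1/1) -> match (matches: 3)
  'dark' -> not in reference -> no match (matches: 3)
  'bought' -> ref count 2 already used up (2/2) -> clipped, no match (matches: 3)
  'small' -> in reference (ref count 4, used 1/4) -> match (matches: 4)
  'built' -> ref count 1 already used up (1/1) -> clipped, no match (matches: 4)
  'after' -> in reference (ref count 2, used 1/2) -> match (matches: 5)
  'dark' -> not in reference -> no match (matches: 5)
Clipped matches: 5, Candidate length: 9
Precision = 5/9

5/9


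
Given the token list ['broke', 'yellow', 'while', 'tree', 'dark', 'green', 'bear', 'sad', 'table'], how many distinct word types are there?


Listing all tokens and tracking unique types:
  Token 1: 'broke' -> NEW (unique so far: 1)
  Token 2: 'yellow' -> NEW (unique so far: 2)
  Token 3: 'while' -> NEW (unique so far: 3)
  Token 4: 'tree' -> NEW (unique so far: 4)
  Token 5: 'dark' -> NEW (unique so far: 5)
  Token 6: 'green' -> NEW (unique so far: 6)
  Token 7: 'bear' -> NEW (unique so far: 7)
  Token 8: 'sad' -> NEW (unique so far: 8)
  Token 9: 'table' -> NEW (unique so far: 9)
Unique types: ('bear', 'broke', 'dark', 'green', 'sad', 'table', 'tree', 'while', 'yellow')
Vocabulary size: 9

9


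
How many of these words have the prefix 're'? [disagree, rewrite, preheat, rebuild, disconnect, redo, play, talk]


Checking each word for prefix 're':
  'disagree' -> no (count: 0)
  'rewrite' -> YES, starts with 're' (count: 1)
  'preheat' -> no (count: 1)
  'rebuild' -> YES, starts with 're' (count: 2)
  'disconnect' -> no (count: 2)
  'redo' -> YES, starts with 're' (count: 3)
  'play' -> no (count: 3)
  'talk' -> no (count: 3)
Total with prefix 're': 3

3


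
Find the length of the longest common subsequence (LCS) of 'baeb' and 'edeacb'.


DP table for LCS of 'baeb' and 'edeacb':
       e  d  e  a  c  b
    0  0  0  0  0  0  0
  b 0  0  0  0  0  0  1
  a 0  0  0  0  1  1  1
  e 0  1  1  1  1  1  1
  b 0  1  1  1  1  1  2
LCS: 'ab'
LCS length = 2

2


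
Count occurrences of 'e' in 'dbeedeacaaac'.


Scanning 'dbeedeacaaac' for 'e':
  Position 2: 'e' -> MATCH (count: 1)
  Position 3: 'e' -> MATCH (count: 2)
  Position 5: 'e' -> MATCH (count: 3)
Total occurrences of 'e': 3

3


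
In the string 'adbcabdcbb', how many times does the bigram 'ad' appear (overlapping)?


Scanning 'adbcabdcbb' for bigram 'ad':
  Position 0: 'ad' -> MATCH
  Position 1: 'db' -> no
  Position 2: 'bc' -> no
  Position 3: 'ca' -> no
  Position 4: 'ab' -> no
  Position 5: 'bd' -> no
  Position 6: 'dc' -> no
  Position 7: 'cb' -> no
  Position 8: 'bb' -> no
Total matches: 1

1


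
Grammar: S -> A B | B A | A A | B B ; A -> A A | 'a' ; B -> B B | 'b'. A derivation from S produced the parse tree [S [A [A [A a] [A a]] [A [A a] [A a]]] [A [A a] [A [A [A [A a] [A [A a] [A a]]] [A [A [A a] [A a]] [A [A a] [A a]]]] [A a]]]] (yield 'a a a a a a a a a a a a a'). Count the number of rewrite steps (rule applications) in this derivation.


Every bracketed nonterminal node [X ...] in the tree is produced by exactly one rule application.
Reading the tree off as a leftmost derivation:
  Step 1: S  =>  A A   (applied S -> A A)
  Step 2: A A  =>  A A A   (applied A -> A A)
  Step 3: A A A  =>  A A A A   (applied A -> A A)
  Step 4: A A A A  =>  a A A A   (applied A -> a)
  Step 5: a A A A  =>  a a A A   (applied A -> a)
  Step 6: a a A A  =>  a a A A A   (applied A -> A A)
  Step 7: a a A A A  =>  a a a A A   (applied A -> a)
  Step 8: a a a A A  =>  a a a a A   (applied A -> a)
  Step 9: a a a a A  =>  a a a a A A   (applied A -> A A)
  Step 10: a a a a A A  =>  a a a a a A   (applied A -> a)
  Step 11: a a a a a A  =>  a a a a a A A   (applied A -> A A)
  Step 12: a a a a a A A  =>  a a a a a A A A   (applied A -> A A)
  Step 13: a a a a a A A A  =>  a a a a a A A A A   (applied A -> A A)
  Step 14: a a a a a A A A A  =>  a a a a a a A A A   (applied A -> a)
  Step 15: a a a a a a A A A  =>  a a a a a a A A A A   (applied A -> A A)
  Step 16: a a a a a a A A A A  =>  a a a a a a a A A A   (applied A -> a)
  Step 17: a a a a a a a A A A  =>  a a a a a a a a A A   (applied A -> a)
  Step 18: a a a a a a a a A A  =>  a a a a a a a a A A A   (applied A -> A A)
  Step 19: a a a a a a a a A A A  =>  a a a a a a a a A A A A   (applied A -> A A)
  Step 20: a a a a a a a a A A A A  =>  a a a a a a a a a A A A   (applied A -> a)
  Step 21: a a a a a a a a a A A A  =>  a a a a a a a a a a A A   (applied A -> a)
  Step 22: a a a a a a a a a a A A  =>  a a a a a a a a a a A A A   (applied A -> A A)
  Step 23: a a a a a a a a a a A A A  =>  a a a a a a a a a a a A A   (applied A -> a)
  Step 24: a a a a a a a a a a a A A  =>  a a a a a a a a a a a a A   (applied A -> a)
  Step 25: a a a a a a a a a a a a A  =>  a a a a a a a a a a a a a   (applied A -> a)
Final yield: a a a a a a a a a a a a a
Total rewrite steps: 25

25
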